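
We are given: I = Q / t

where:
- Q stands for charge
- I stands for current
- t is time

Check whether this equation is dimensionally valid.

Yes

Q (charge) has dimensions [I T].
I (current) has dimensions [I].
t (time) has dimensions [T].

Left side: [I]
Right side: [I]

Both sides have the same dimensions, so the equation is dimensionally consistent.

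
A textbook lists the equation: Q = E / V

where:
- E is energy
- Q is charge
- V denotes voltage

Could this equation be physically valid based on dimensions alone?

Yes

E (energy) has dimensions [L^2 M T^-2].
Q (charge) has dimensions [I T].
V (voltage) has dimensions [I^-1 L^2 M T^-3].

Left side: [I T]
Right side: [I T]

Both sides have the same dimensions, so the equation is dimensionally consistent.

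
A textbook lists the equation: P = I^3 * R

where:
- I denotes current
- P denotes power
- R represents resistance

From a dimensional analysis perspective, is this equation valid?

No

I (current) has dimensions [I].
P (power) has dimensions [L^2 M T^-3].
R (resistance) has dimensions [I^-2 L^2 M T^-3].

Left side: [L^2 M T^-3]
Right side: [I L^2 M T^-3]

The two sides have different dimensions, so the equation is NOT dimensionally consistent.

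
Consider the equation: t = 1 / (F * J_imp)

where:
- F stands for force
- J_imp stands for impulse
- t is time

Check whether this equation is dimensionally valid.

No

F (force) has dimensions [L M T^-2].
J_imp (impulse) has dimensions [L M T^-1].
t (time) has dimensions [T].

Left side: [T]
Right side: [L^-2 M^-2 T^3]

The two sides have different dimensions, so the equation is NOT dimensionally consistent.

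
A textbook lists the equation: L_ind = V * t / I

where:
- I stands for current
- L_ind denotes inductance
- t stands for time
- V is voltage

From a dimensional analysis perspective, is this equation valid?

Yes

I (current) has dimensions [I].
L_ind (inductance) has dimensions [I^-2 L^2 M T^-2].
t (time) has dimensions [T].
V (voltage) has dimensions [I^-1 L^2 M T^-3].

Left side: [I^-2 L^2 M T^-2]
Right side: [I^-2 L^2 M T^-2]

Both sides have the same dimensions, so the equation is dimensionally consistent.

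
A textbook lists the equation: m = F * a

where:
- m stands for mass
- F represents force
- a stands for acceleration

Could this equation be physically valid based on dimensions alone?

No

m (mass) has dimensions [M].
F (force) has dimensions [L M T^-2].
a (acceleration) has dimensions [L T^-2].

Left side: [M]
Right side: [L^2 M T^-4]

The two sides have different dimensions, so the equation is NOT dimensionally consistent.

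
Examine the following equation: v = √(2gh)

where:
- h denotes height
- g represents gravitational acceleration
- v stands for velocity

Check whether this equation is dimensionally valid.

Yes

h (height) has dimensions [L].
g (gravitational acceleration) has dimensions [L T^-2].
v (velocity) has dimensions [L T^-1].

Left side: [L T^-1]
Right side: [L T^-1]

Both sides have the same dimensions, so the equation is dimensionally consistent.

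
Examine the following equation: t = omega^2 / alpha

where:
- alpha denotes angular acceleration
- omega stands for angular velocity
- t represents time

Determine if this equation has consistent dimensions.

No

alpha (angular acceleration) has dimensions [T^-2].
omega (angular velocity) has dimensions [T^-1].
t (time) has dimensions [T].

Left side: [T]
Right side: [dimensionless]

The two sides have different dimensions, so the equation is NOT dimensionally consistent.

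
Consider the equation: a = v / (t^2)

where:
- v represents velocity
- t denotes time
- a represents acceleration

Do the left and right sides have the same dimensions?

No

v (velocity) has dimensions [L T^-1].
t (time) has dimensions [T].
a (acceleration) has dimensions [L T^-2].

Left side: [L T^-2]
Right side: [L T^-3]

The two sides have different dimensions, so the equation is NOT dimensionally consistent.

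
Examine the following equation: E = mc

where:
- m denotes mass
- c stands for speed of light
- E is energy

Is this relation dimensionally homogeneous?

No

m (mass) has dimensions [M].
c (speed of light) has dimensions [L T^-1].
E (energy) has dimensions [L^2 M T^-2].

Left side: [L^2 M T^-2]
Right side: [L M T^-1]

The two sides have different dimensions, so the equation is NOT dimensionally consistent.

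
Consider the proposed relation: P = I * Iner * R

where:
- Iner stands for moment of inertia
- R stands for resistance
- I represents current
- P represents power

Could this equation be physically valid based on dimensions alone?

No

Iner (moment of inertia) has dimensions [L^2 M].
R (resistance) has dimensions [I^-2 L^2 M T^-3].
I (current) has dimensions [I].
P (power) has dimensions [L^2 M T^-3].

Left side: [L^2 M T^-3]
Right side: [I^-1 L^4 M^2 T^-3]

The two sides have different dimensions, so the equation is NOT dimensionally consistent.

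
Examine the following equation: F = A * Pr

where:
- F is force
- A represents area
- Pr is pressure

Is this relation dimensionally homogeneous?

Yes

F (force) has dimensions [L M T^-2].
A (area) has dimensions [L^2].
Pr (pressure) has dimensions [L^-1 M T^-2].

Left side: [L M T^-2]
Right side: [L M T^-2]

Both sides have the same dimensions, so the equation is dimensionally consistent.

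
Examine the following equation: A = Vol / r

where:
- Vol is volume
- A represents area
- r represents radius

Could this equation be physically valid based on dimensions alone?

Yes

Vol (volume) has dimensions [L^3].
A (area) has dimensions [L^2].
r (radius) has dimensions [L].

Left side: [L^2]
Right side: [L^2]

Both sides have the same dimensions, so the equation is dimensionally consistent.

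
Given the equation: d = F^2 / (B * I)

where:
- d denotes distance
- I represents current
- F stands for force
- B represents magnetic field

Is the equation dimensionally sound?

No

d (distance) has dimensions [L].
I (current) has dimensions [I].
F (force) has dimensions [L M T^-2].
B (magnetic field) has dimensions [I^-1 M T^-2].

Left side: [L]
Right side: [L^2 M T^-2]

The two sides have different dimensions, so the equation is NOT dimensionally consistent.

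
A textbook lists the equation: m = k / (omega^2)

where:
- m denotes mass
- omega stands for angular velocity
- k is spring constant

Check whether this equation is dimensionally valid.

Yes

m (mass) has dimensions [M].
omega (angular velocity) has dimensions [T^-1].
k (spring constant) has dimensions [M T^-2].

Left side: [M]
Right side: [M]

Both sides have the same dimensions, so the equation is dimensionally consistent.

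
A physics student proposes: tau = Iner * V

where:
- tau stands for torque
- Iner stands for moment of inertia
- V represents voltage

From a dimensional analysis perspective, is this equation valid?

No

tau (torque) has dimensions [L^2 M T^-2].
Iner (moment of inertia) has dimensions [L^2 M].
V (voltage) has dimensions [I^-1 L^2 M T^-3].

Left side: [L^2 M T^-2]
Right side: [I^-1 L^4 M^2 T^-3]

The two sides have different dimensions, so the equation is NOT dimensionally consistent.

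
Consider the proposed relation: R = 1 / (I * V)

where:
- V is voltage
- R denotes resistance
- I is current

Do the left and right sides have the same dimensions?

No

V (voltage) has dimensions [I^-1 L^2 M T^-3].
R (resistance) has dimensions [I^-2 L^2 M T^-3].
I (current) has dimensions [I].

Left side: [I^-2 L^2 M T^-3]
Right side: [L^-2 M^-1 T^3]

The two sides have different dimensions, so the equation is NOT dimensionally consistent.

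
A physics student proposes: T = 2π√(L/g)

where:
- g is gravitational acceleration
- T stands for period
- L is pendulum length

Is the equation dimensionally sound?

Yes

g (gravitational acceleration) has dimensions [L T^-2].
T (period) has dimensions [T].
L (pendulum length) has dimensions [L].

Left side: [T]
Right side: [T]

Both sides have the same dimensions, so the equation is dimensionally consistent.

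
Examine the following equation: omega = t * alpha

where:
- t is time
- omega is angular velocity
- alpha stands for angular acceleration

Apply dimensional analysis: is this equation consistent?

Yes

t (time) has dimensions [T].
omega (angular velocity) has dimensions [T^-1].
alpha (angular acceleration) has dimensions [T^-2].

Left side: [T^-1]
Right side: [T^-1]

Both sides have the same dimensions, so the equation is dimensionally consistent.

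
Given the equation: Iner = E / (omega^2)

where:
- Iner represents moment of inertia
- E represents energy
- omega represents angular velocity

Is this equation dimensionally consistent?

Yes

Iner (moment of inertia) has dimensions [L^2 M].
E (energy) has dimensions [L^2 M T^-2].
omega (angular velocity) has dimensions [T^-1].

Left side: [L^2 M]
Right side: [L^2 M]

Both sides have the same dimensions, so the equation is dimensionally consistent.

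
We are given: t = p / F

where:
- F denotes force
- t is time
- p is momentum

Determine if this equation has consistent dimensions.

Yes

F (force) has dimensions [L M T^-2].
t (time) has dimensions [T].
p (momentum) has dimensions [L M T^-1].

Left side: [T]
Right side: [T]

Both sides have the same dimensions, so the equation is dimensionally consistent.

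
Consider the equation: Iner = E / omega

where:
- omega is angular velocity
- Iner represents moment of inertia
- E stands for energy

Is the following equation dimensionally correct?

No

omega (angular velocity) has dimensions [T^-1].
Iner (moment of inertia) has dimensions [L^2 M].
E (energy) has dimensions [L^2 M T^-2].

Left side: [L^2 M]
Right side: [L^2 M T^-1]

The two sides have different dimensions, so the equation is NOT dimensionally consistent.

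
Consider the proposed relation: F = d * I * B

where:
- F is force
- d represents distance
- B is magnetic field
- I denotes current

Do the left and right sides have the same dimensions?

Yes

F (force) has dimensions [L M T^-2].
d (distance) has dimensions [L].
B (magnetic field) has dimensions [I^-1 M T^-2].
I (current) has dimensions [I].

Left side: [L M T^-2]
Right side: [L M T^-2]

Both sides have the same dimensions, so the equation is dimensionally consistent.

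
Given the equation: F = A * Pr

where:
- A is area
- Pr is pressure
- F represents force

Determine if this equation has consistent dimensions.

Yes

A (area) has dimensions [L^2].
Pr (pressure) has dimensions [L^-1 M T^-2].
F (force) has dimensions [L M T^-2].

Left side: [L M T^-2]
Right side: [L M T^-2]

Both sides have the same dimensions, so the equation is dimensionally consistent.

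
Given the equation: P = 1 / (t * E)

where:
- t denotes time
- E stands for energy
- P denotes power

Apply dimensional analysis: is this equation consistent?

No

t (time) has dimensions [T].
E (energy) has dimensions [L^2 M T^-2].
P (power) has dimensions [L^2 M T^-3].

Left side: [L^2 M T^-3]
Right side: [L^-2 M^-1 T]

The two sides have different dimensions, so the equation is NOT dimensionally consistent.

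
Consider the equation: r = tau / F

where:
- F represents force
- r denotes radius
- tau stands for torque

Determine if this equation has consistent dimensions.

Yes

F (force) has dimensions [L M T^-2].
r (radius) has dimensions [L].
tau (torque) has dimensions [L^2 M T^-2].

Left side: [L]
Right side: [L]

Both sides have the same dimensions, so the equation is dimensionally consistent.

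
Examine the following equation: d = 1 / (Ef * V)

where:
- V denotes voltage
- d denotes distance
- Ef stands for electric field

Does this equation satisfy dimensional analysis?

No

V (voltage) has dimensions [I^-1 L^2 M T^-3].
d (distance) has dimensions [L].
Ef (electric field) has dimensions [I^-1 L M T^-3].

Left side: [L]
Right side: [I^2 L^-3 M^-2 T^6]

The two sides have different dimensions, so the equation is NOT dimensionally consistent.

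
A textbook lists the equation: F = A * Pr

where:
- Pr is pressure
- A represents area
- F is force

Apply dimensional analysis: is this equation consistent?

Yes

Pr (pressure) has dimensions [L^-1 M T^-2].
A (area) has dimensions [L^2].
F (force) has dimensions [L M T^-2].

Left side: [L M T^-2]
Right side: [L M T^-2]

Both sides have the same dimensions, so the equation is dimensionally consistent.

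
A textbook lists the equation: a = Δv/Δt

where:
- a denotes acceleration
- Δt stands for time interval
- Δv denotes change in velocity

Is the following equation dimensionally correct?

Yes

a (acceleration) has dimensions [L T^-2].
Δt (time interval) has dimensions [T].
Δv (change in velocity) has dimensions [L T^-1].

Left side: [L T^-2]
Right side: [L T^-2]

Both sides have the same dimensions, so the equation is dimensionally consistent.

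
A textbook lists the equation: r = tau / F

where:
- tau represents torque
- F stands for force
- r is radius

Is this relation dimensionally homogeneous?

Yes

tau (torque) has dimensions [L^2 M T^-2].
F (force) has dimensions [L M T^-2].
r (radius) has dimensions [L].

Left side: [L]
Right side: [L]

Both sides have the same dimensions, so the equation is dimensionally consistent.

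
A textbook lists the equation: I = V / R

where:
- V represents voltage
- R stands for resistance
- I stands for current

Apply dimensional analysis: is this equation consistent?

Yes

V (voltage) has dimensions [I^-1 L^2 M T^-3].
R (resistance) has dimensions [I^-2 L^2 M T^-3].
I (current) has dimensions [I].

Left side: [I]
Right side: [I]

Both sides have the same dimensions, so the equation is dimensionally consistent.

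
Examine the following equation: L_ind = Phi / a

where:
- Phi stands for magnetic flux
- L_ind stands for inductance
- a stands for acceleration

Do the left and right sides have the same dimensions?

No

Phi (magnetic flux) has dimensions [I^-1 L^2 M T^-2].
L_ind (inductance) has dimensions [I^-2 L^2 M T^-2].
a (acceleration) has dimensions [L T^-2].

Left side: [I^-2 L^2 M T^-2]
Right side: [I^-1 L M]

The two sides have different dimensions, so the equation is NOT dimensionally consistent.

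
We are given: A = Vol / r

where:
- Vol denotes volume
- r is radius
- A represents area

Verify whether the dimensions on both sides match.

Yes

Vol (volume) has dimensions [L^3].
r (radius) has dimensions [L].
A (area) has dimensions [L^2].

Left side: [L^2]
Right side: [L^2]

Both sides have the same dimensions, so the equation is dimensionally consistent.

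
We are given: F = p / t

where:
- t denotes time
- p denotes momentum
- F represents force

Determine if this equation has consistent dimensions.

Yes

t (time) has dimensions [T].
p (momentum) has dimensions [L M T^-1].
F (force) has dimensions [L M T^-2].

Left side: [L M T^-2]
Right side: [L M T^-2]

Both sides have the same dimensions, so the equation is dimensionally consistent.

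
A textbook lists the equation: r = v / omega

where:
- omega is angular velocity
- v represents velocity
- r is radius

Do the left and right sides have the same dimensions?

Yes

omega (angular velocity) has dimensions [T^-1].
v (velocity) has dimensions [L T^-1].
r (radius) has dimensions [L].

Left side: [L]
Right side: [L]

Both sides have the same dimensions, so the equation is dimensionally consistent.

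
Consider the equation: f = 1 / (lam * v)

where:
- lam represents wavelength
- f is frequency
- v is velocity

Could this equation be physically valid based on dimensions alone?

No

lam (wavelength) has dimensions [L].
f (frequency) has dimensions [T^-1].
v (velocity) has dimensions [L T^-1].

Left side: [T^-1]
Right side: [L^-2 T]

The two sides have different dimensions, so the equation is NOT dimensionally consistent.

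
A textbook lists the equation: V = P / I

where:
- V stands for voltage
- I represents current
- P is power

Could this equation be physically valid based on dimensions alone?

Yes

V (voltage) has dimensions [I^-1 L^2 M T^-3].
I (current) has dimensions [I].
P (power) has dimensions [L^2 M T^-3].

Left side: [I^-1 L^2 M T^-3]
Right side: [I^-1 L^2 M T^-3]

Both sides have the same dimensions, so the equation is dimensionally consistent.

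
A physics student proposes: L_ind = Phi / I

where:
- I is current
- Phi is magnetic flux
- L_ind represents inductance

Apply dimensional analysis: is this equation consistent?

Yes

I (current) has dimensions [I].
Phi (magnetic flux) has dimensions [I^-1 L^2 M T^-2].
L_ind (inductance) has dimensions [I^-2 L^2 M T^-2].

Left side: [I^-2 L^2 M T^-2]
Right side: [I^-2 L^2 M T^-2]

Both sides have the same dimensions, so the equation is dimensionally consistent.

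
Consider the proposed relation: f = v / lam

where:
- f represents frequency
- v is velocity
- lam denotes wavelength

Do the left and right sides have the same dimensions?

Yes

f (frequency) has dimensions [T^-1].
v (velocity) has dimensions [L T^-1].
lam (wavelength) has dimensions [L].

Left side: [T^-1]
Right side: [T^-1]

Both sides have the same dimensions, so the equation is dimensionally consistent.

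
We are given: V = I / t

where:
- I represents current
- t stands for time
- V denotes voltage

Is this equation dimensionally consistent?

No

I (current) has dimensions [I].
t (time) has dimensions [T].
V (voltage) has dimensions [I^-1 L^2 M T^-3].

Left side: [I^-1 L^2 M T^-3]
Right side: [I T^-1]

The two sides have different dimensions, so the equation is NOT dimensionally consistent.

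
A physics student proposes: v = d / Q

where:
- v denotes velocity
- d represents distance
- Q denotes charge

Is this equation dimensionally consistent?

No

v (velocity) has dimensions [L T^-1].
d (distance) has dimensions [L].
Q (charge) has dimensions [I T].

Left side: [L T^-1]
Right side: [I^-1 L T^-1]

The two sides have different dimensions, so the equation is NOT dimensionally consistent.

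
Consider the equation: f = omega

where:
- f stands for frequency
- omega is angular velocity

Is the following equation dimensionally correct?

Yes

f (frequency) has dimensions [T^-1].
omega (angular velocity) has dimensions [T^-1].

Left side: [T^-1]
Right side: [T^-1]

Both sides have the same dimensions, so the equation is dimensionally consistent.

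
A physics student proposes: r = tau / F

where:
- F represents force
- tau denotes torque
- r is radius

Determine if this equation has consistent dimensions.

Yes

F (force) has dimensions [L M T^-2].
tau (torque) has dimensions [L^2 M T^-2].
r (radius) has dimensions [L].

Left side: [L]
Right side: [L]

Both sides have the same dimensions, so the equation is dimensionally consistent.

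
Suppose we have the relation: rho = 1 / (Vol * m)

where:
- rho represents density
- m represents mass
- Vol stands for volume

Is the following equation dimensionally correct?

No

rho (density) has dimensions [L^-3 M].
m (mass) has dimensions [M].
Vol (volume) has dimensions [L^3].

Left side: [L^-3 M]
Right side: [L^-3 M^-1]

The two sides have different dimensions, so the equation is NOT dimensionally consistent.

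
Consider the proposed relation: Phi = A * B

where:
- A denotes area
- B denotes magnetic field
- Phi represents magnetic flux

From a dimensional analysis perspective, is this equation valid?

Yes

A (area) has dimensions [L^2].
B (magnetic field) has dimensions [I^-1 M T^-2].
Phi (magnetic flux) has dimensions [I^-1 L^2 M T^-2].

Left side: [I^-1 L^2 M T^-2]
Right side: [I^-1 L^2 M T^-2]

Both sides have the same dimensions, so the equation is dimensionally consistent.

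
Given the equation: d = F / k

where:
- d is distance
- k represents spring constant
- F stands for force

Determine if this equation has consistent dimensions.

Yes

d (distance) has dimensions [L].
k (spring constant) has dimensions [M T^-2].
F (force) has dimensions [L M T^-2].

Left side: [L]
Right side: [L]

Both sides have the same dimensions, so the equation is dimensionally consistent.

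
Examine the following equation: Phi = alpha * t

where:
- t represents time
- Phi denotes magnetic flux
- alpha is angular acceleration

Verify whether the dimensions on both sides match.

No

t (time) has dimensions [T].
Phi (magnetic flux) has dimensions [I^-1 L^2 M T^-2].
alpha (angular acceleration) has dimensions [T^-2].

Left side: [I^-1 L^2 M T^-2]
Right side: [T^-1]

The two sides have different dimensions, so the equation is NOT dimensionally consistent.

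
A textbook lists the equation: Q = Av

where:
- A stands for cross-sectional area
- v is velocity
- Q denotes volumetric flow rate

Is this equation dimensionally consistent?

Yes

A (cross-sectional area) has dimensions [L^2].
v (velocity) has dimensions [L T^-1].
Q (volumetric flow rate) has dimensions [L^3 T^-1].

Left side: [L^3 T^-1]
Right side: [L^3 T^-1]

Both sides have the same dimensions, so the equation is dimensionally consistent.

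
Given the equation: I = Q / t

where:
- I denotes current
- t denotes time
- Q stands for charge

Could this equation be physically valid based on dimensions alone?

Yes

I (current) has dimensions [I].
t (time) has dimensions [T].
Q (charge) has dimensions [I T].

Left side: [I]
Right side: [I]

Both sides have the same dimensions, so the equation is dimensionally consistent.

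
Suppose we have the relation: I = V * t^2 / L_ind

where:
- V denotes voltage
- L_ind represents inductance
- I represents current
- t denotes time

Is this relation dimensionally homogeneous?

No

V (voltage) has dimensions [I^-1 L^2 M T^-3].
L_ind (inductance) has dimensions [I^-2 L^2 M T^-2].
I (current) has dimensions [I].
t (time) has dimensions [T].

Left side: [I]
Right side: [I T]

The two sides have different dimensions, so the equation is NOT dimensionally consistent.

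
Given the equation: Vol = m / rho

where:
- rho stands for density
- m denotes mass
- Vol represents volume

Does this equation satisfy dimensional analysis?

Yes

rho (density) has dimensions [L^-3 M].
m (mass) has dimensions [M].
Vol (volume) has dimensions [L^3].

Left side: [L^3]
Right side: [L^3]

Both sides have the same dimensions, so the equation is dimensionally consistent.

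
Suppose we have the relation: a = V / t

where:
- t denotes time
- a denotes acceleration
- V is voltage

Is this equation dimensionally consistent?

No

t (time) has dimensions [T].
a (acceleration) has dimensions [L T^-2].
V (voltage) has dimensions [I^-1 L^2 M T^-3].

Left side: [L T^-2]
Right side: [I^-1 L^2 M T^-4]

The two sides have different dimensions, so the equation is NOT dimensionally consistent.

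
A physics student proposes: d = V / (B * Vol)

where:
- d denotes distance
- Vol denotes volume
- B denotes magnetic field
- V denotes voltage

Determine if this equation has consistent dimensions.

No

d (distance) has dimensions [L].
Vol (volume) has dimensions [L^3].
B (magnetic field) has dimensions [I^-1 M T^-2].
V (voltage) has dimensions [I^-1 L^2 M T^-3].

Left side: [L]
Right side: [L^-1 T^-1]

The two sides have different dimensions, so the equation is NOT dimensionally consistent.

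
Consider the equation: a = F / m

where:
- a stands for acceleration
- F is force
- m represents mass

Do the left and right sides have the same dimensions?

Yes

a (acceleration) has dimensions [L T^-2].
F (force) has dimensions [L M T^-2].
m (mass) has dimensions [M].

Left side: [L T^-2]
Right side: [L T^-2]

Both sides have the same dimensions, so the equation is dimensionally consistent.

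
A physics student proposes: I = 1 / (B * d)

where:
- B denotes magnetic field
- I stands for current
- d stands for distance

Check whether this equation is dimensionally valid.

No

B (magnetic field) has dimensions [I^-1 M T^-2].
I (current) has dimensions [I].
d (distance) has dimensions [L].

Left side: [I]
Right side: [I L^-1 M^-1 T^2]

The two sides have different dimensions, so the equation is NOT dimensionally consistent.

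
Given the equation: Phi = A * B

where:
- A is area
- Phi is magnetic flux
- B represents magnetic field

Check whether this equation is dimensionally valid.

Yes

A (area) has dimensions [L^2].
Phi (magnetic flux) has dimensions [I^-1 L^2 M T^-2].
B (magnetic field) has dimensions [I^-1 M T^-2].

Left side: [I^-1 L^2 M T^-2]
Right side: [I^-1 L^2 M T^-2]

Both sides have the same dimensions, so the equation is dimensionally consistent.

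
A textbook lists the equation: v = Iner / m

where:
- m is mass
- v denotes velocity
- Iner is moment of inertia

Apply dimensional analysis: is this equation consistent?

No

m (mass) has dimensions [M].
v (velocity) has dimensions [L T^-1].
Iner (moment of inertia) has dimensions [L^2 M].

Left side: [L T^-1]
Right side: [L^2]

The two sides have different dimensions, so the equation is NOT dimensionally consistent.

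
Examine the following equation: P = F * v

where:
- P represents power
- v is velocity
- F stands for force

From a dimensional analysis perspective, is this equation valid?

Yes

P (power) has dimensions [L^2 M T^-3].
v (velocity) has dimensions [L T^-1].
F (force) has dimensions [L M T^-2].

Left side: [L^2 M T^-3]
Right side: [L^2 M T^-3]

Both sides have the same dimensions, so the equation is dimensionally consistent.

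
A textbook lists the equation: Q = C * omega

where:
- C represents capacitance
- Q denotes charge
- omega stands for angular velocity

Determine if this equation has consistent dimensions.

No

C (capacitance) has dimensions [I^2 L^-2 M^-1 T^4].
Q (charge) has dimensions [I T].
omega (angular velocity) has dimensions [T^-1].

Left side: [I T]
Right side: [I^2 L^-2 M^-1 T^3]

The two sides have different dimensions, so the equation is NOT dimensionally consistent.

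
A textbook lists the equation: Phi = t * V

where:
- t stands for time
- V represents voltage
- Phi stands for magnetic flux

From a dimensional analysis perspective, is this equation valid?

Yes

t (time) has dimensions [T].
V (voltage) has dimensions [I^-1 L^2 M T^-3].
Phi (magnetic flux) has dimensions [I^-1 L^2 M T^-2].

Left side: [I^-1 L^2 M T^-2]
Right side: [I^-1 L^2 M T^-2]

Both sides have the same dimensions, so the equation is dimensionally consistent.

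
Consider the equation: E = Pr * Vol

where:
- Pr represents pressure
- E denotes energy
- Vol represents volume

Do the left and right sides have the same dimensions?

Yes

Pr (pressure) has dimensions [L^-1 M T^-2].
E (energy) has dimensions [L^2 M T^-2].
Vol (volume) has dimensions [L^3].

Left side: [L^2 M T^-2]
Right side: [L^2 M T^-2]

Both sides have the same dimensions, so the equation is dimensionally consistent.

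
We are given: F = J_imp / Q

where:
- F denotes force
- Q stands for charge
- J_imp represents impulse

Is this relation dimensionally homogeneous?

No

F (force) has dimensions [L M T^-2].
Q (charge) has dimensions [I T].
J_imp (impulse) has dimensions [L M T^-1].

Left side: [L M T^-2]
Right side: [I^-1 L M T^-2]

The two sides have different dimensions, so the equation is NOT dimensionally consistent.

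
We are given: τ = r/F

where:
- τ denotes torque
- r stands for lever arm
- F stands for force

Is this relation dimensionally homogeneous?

No

τ (torque) has dimensions [L^2 M T^-2].
r (lever arm) has dimensions [L].
F (force) has dimensions [L M T^-2].

Left side: [L^2 M T^-2]
Right side: [M^-1 T^2]

The two sides have different dimensions, so the equation is NOT dimensionally consistent.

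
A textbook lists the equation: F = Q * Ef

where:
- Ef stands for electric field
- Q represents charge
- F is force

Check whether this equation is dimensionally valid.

Yes

Ef (electric field) has dimensions [I^-1 L M T^-3].
Q (charge) has dimensions [I T].
F (force) has dimensions [L M T^-2].

Left side: [L M T^-2]
Right side: [L M T^-2]

Both sides have the same dimensions, so the equation is dimensionally consistent.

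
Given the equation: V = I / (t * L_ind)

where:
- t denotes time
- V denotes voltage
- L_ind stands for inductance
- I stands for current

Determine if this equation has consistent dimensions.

No

t (time) has dimensions [T].
V (voltage) has dimensions [I^-1 L^2 M T^-3].
L_ind (inductance) has dimensions [I^-2 L^2 M T^-2].
I (current) has dimensions [I].

Left side: [I^-1 L^2 M T^-3]
Right side: [I^3 L^-2 M^-1 T]

The two sides have different dimensions, so the equation is NOT dimensionally consistent.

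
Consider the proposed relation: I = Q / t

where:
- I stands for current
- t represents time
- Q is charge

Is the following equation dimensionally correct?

Yes

I (current) has dimensions [I].
t (time) has dimensions [T].
Q (charge) has dimensions [I T].

Left side: [I]
Right side: [I]

Both sides have the same dimensions, so the equation is dimensionally consistent.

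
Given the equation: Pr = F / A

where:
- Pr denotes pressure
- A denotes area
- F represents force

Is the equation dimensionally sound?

Yes

Pr (pressure) has dimensions [L^-1 M T^-2].
A (area) has dimensions [L^2].
F (force) has dimensions [L M T^-2].

Left side: [L^-1 M T^-2]
Right side: [L^-1 M T^-2]

Both sides have the same dimensions, so the equation is dimensionally consistent.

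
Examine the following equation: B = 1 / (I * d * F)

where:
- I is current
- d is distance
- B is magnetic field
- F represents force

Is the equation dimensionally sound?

No

I (current) has dimensions [I].
d (distance) has dimensions [L].
B (magnetic field) has dimensions [I^-1 M T^-2].
F (force) has dimensions [L M T^-2].

Left side: [I^-1 M T^-2]
Right side: [I^-1 L^-2 M^-1 T^2]

The two sides have different dimensions, so the equation is NOT dimensionally consistent.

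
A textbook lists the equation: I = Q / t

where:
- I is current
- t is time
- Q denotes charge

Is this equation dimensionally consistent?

Yes

I (current) has dimensions [I].
t (time) has dimensions [T].
Q (charge) has dimensions [I T].

Left side: [I]
Right side: [I]

Both sides have the same dimensions, so the equation is dimensionally consistent.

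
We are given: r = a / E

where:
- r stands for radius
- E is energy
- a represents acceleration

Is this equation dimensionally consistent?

No

r (radius) has dimensions [L].
E (energy) has dimensions [L^2 M T^-2].
a (acceleration) has dimensions [L T^-2].

Left side: [L]
Right side: [L^-1 M^-1]

The two sides have different dimensions, so the equation is NOT dimensionally consistent.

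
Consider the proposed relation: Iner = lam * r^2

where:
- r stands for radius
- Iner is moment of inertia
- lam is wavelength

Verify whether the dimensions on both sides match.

No

r (radius) has dimensions [L].
Iner (moment of inertia) has dimensions [L^2 M].
lam (wavelength) has dimensions [L].

Left side: [L^2 M]
Right side: [L^3]

The two sides have different dimensions, so the equation is NOT dimensionally consistent.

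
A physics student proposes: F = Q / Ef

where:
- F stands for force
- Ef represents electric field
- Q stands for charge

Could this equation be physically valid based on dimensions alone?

No

F (force) has dimensions [L M T^-2].
Ef (electric field) has dimensions [I^-1 L M T^-3].
Q (charge) has dimensions [I T].

Left side: [L M T^-2]
Right side: [I^2 L^-1 M^-1 T^4]

The two sides have different dimensions, so the equation is NOT dimensionally consistent.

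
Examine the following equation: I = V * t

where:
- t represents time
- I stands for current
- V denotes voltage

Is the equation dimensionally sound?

No

t (time) has dimensions [T].
I (current) has dimensions [I].
V (voltage) has dimensions [I^-1 L^2 M T^-3].

Left side: [I]
Right side: [I^-1 L^2 M T^-2]

The two sides have different dimensions, so the equation is NOT dimensionally consistent.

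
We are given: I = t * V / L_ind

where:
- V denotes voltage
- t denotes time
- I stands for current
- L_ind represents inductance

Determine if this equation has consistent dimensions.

Yes

V (voltage) has dimensions [I^-1 L^2 M T^-3].
t (time) has dimensions [T].
I (current) has dimensions [I].
L_ind (inductance) has dimensions [I^-2 L^2 M T^-2].

Left side: [I]
Right side: [I]

Both sides have the same dimensions, so the equation is dimensionally consistent.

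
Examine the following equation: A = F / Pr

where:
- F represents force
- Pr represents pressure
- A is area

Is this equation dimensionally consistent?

Yes

F (force) has dimensions [L M T^-2].
Pr (pressure) has dimensions [L^-1 M T^-2].
A (area) has dimensions [L^2].

Left side: [L^2]
Right side: [L^2]

Both sides have the same dimensions, so the equation is dimensionally consistent.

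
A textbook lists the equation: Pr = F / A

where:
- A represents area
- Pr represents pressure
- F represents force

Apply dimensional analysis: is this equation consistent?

Yes

A (area) has dimensions [L^2].
Pr (pressure) has dimensions [L^-1 M T^-2].
F (force) has dimensions [L M T^-2].

Left side: [L^-1 M T^-2]
Right side: [L^-1 M T^-2]

Both sides have the same dimensions, so the equation is dimensionally consistent.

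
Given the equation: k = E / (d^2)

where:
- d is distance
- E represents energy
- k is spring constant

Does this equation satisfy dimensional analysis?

Yes

d (distance) has dimensions [L].
E (energy) has dimensions [L^2 M T^-2].
k (spring constant) has dimensions [M T^-2].

Left side: [M T^-2]
Right side: [M T^-2]

Both sides have the same dimensions, so the equation is dimensionally consistent.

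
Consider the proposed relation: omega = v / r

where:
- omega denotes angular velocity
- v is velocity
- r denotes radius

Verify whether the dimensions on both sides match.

Yes

omega (angular velocity) has dimensions [T^-1].
v (velocity) has dimensions [L T^-1].
r (radius) has dimensions [L].

Left side: [T^-1]
Right side: [T^-1]

Both sides have the same dimensions, so the equation is dimensionally consistent.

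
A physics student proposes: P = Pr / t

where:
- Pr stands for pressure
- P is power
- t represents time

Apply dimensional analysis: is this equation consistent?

No

Pr (pressure) has dimensions [L^-1 M T^-2].
P (power) has dimensions [L^2 M T^-3].
t (time) has dimensions [T].

Left side: [L^2 M T^-3]
Right side: [L^-1 M T^-3]

The two sides have different dimensions, so the equation is NOT dimensionally consistent.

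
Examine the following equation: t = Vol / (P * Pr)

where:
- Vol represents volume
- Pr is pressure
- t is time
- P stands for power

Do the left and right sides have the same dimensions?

No

Vol (volume) has dimensions [L^3].
Pr (pressure) has dimensions [L^-1 M T^-2].
t (time) has dimensions [T].
P (power) has dimensions [L^2 M T^-3].

Left side: [T]
Right side: [L^2 M^-2 T^5]

The two sides have different dimensions, so the equation is NOT dimensionally consistent.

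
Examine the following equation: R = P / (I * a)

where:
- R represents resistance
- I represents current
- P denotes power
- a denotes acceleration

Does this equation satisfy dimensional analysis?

No

R (resistance) has dimensions [I^-2 L^2 M T^-3].
I (current) has dimensions [I].
P (power) has dimensions [L^2 M T^-3].
a (acceleration) has dimensions [L T^-2].

Left side: [I^-2 L^2 M T^-3]
Right side: [I^-1 L M T^-1]

The two sides have different dimensions, so the equation is NOT dimensionally consistent.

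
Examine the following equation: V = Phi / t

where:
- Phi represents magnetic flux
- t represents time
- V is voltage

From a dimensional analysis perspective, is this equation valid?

Yes

Phi (magnetic flux) has dimensions [I^-1 L^2 M T^-2].
t (time) has dimensions [T].
V (voltage) has dimensions [I^-1 L^2 M T^-3].

Left side: [I^-1 L^2 M T^-3]
Right side: [I^-1 L^2 M T^-3]

Both sides have the same dimensions, so the equation is dimensionally consistent.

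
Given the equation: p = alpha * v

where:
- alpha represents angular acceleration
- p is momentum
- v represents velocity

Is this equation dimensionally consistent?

No

alpha (angular acceleration) has dimensions [T^-2].
p (momentum) has dimensions [L M T^-1].
v (velocity) has dimensions [L T^-1].

Left side: [L M T^-1]
Right side: [L T^-3]

The two sides have different dimensions, so the equation is NOT dimensionally consistent.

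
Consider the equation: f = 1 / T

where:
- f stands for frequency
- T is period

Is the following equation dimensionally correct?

Yes

f (frequency) has dimensions [T^-1].
T (period) has dimensions [T].

Left side: [T^-1]
Right side: [T^-1]

Both sides have the same dimensions, so the equation is dimensionally consistent.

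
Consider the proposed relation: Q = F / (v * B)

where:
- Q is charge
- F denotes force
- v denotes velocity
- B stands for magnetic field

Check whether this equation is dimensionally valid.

Yes

Q (charge) has dimensions [I T].
F (force) has dimensions [L M T^-2].
v (velocity) has dimensions [L T^-1].
B (magnetic field) has dimensions [I^-1 M T^-2].

Left side: [I T]
Right side: [I T]

Both sides have the same dimensions, so the equation is dimensionally consistent.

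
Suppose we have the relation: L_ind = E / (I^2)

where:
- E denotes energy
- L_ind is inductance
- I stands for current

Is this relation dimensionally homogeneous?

Yes

E (energy) has dimensions [L^2 M T^-2].
L_ind (inductance) has dimensions [I^-2 L^2 M T^-2].
I (current) has dimensions [I].

Left side: [I^-2 L^2 M T^-2]
Right side: [I^-2 L^2 M T^-2]

Both sides have the same dimensions, so the equation is dimensionally consistent.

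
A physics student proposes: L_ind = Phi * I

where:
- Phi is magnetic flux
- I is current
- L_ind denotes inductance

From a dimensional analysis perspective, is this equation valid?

No

Phi (magnetic flux) has dimensions [I^-1 L^2 M T^-2].
I (current) has dimensions [I].
L_ind (inductance) has dimensions [I^-2 L^2 M T^-2].

Left side: [I^-2 L^2 M T^-2]
Right side: [L^2 M T^-2]

The two sides have different dimensions, so the equation is NOT dimensionally consistent.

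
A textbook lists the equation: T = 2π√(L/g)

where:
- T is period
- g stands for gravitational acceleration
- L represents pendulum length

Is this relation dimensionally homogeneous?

Yes

T (period) has dimensions [T].
g (gravitational acceleration) has dimensions [L T^-2].
L (pendulum length) has dimensions [L].

Left side: [T]
Right side: [T]

Both sides have the same dimensions, so the equation is dimensionally consistent.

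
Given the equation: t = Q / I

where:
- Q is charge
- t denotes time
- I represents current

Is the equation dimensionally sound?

Yes

Q (charge) has dimensions [I T].
t (time) has dimensions [T].
I (current) has dimensions [I].

Left side: [T]
Right side: [T]

Both sides have the same dimensions, so the equation is dimensionally consistent.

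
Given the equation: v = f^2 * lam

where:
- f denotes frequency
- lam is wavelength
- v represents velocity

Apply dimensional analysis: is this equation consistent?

No

f (frequency) has dimensions [T^-1].
lam (wavelength) has dimensions [L].
v (velocity) has dimensions [L T^-1].

Left side: [L T^-1]
Right side: [L T^-2]

The two sides have different dimensions, so the equation is NOT dimensionally consistent.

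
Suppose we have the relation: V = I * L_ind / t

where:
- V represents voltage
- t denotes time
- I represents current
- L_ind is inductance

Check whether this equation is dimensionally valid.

Yes

V (voltage) has dimensions [I^-1 L^2 M T^-3].
t (time) has dimensions [T].
I (current) has dimensions [I].
L_ind (inductance) has dimensions [I^-2 L^2 M T^-2].

Left side: [I^-1 L^2 M T^-3]
Right side: [I^-1 L^2 M T^-3]

Both sides have the same dimensions, so the equation is dimensionally consistent.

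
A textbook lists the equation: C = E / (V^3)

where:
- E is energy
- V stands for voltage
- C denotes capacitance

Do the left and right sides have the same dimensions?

No

E (energy) has dimensions [L^2 M T^-2].
V (voltage) has dimensions [I^-1 L^2 M T^-3].
C (capacitance) has dimensions [I^2 L^-2 M^-1 T^4].

Left side: [I^2 L^-2 M^-1 T^4]
Right side: [I^3 L^-4 M^-2 T^7]

The two sides have different dimensions, so the equation is NOT dimensionally consistent.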